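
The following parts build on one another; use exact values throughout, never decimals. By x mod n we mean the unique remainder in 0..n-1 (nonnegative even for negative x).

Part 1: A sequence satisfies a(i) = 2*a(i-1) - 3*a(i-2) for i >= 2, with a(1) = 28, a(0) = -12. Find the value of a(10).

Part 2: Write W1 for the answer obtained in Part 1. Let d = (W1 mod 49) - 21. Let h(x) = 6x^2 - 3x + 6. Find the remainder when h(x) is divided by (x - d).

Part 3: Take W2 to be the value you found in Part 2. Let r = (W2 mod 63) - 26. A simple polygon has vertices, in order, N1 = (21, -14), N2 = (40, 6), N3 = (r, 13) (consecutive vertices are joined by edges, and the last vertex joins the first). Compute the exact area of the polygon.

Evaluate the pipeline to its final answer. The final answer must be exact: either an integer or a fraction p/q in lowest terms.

Part 1: a(2) = 2*(28) - 3*(-12) = 92; iterating: a(2)=92, a(3)=100, a(4)=-76, a(5)=-452, a(6)=-676, a(7)=4, a(8)=2036, a(9)=4060, a(10)=2012; answer 2012
Part 2: W1 = 2012; d = -18; remainder = value at the root: 6*(-18)^2 - 3*(-18)^1 + 6 = (1944) + (54) + (6) = 2004; answer 2004
Part 3: W2 = 2004; r = 25; cross terms: (21*6 - 40*-14)=686, (40*13 - 25*6)=370, (25*-14 - 21*13)=-623; twice the area = |433| = 433; area = 433/2; answer 433/2

433/2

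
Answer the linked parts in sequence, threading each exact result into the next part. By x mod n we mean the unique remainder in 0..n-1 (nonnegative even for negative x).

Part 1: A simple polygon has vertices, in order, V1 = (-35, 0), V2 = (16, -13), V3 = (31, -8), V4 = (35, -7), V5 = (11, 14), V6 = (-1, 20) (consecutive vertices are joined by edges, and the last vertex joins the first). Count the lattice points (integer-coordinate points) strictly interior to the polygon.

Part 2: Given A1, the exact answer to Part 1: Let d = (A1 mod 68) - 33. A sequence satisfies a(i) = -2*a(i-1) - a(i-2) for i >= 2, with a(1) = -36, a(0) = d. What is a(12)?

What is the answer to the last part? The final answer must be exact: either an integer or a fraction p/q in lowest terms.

234

Part 1: cross terms: (-35*-13 - 16*0)=455, (16*-8 - 31*-13)=275, (31*-7 - 35*-8)=63, (35*14 - 11*-7)=567, (11*20 - -1*14)=234, (-1*0 - -35*20)=700; twice the area = |2294| = 2294; area = 1147; boundary points = 1 + 5 + 1 + 3 + 6 + 2 = 18; strictly interior points = area - boundary/2 + 1 = 1139; answer 1139
Part 2: A1 = 1139; d = 18; a(2) = -2*(-36) - 1*(18) = 54; iterating: a(2)=54, a(3)=-72, a(4)=90, a(5)=-108, a(6)=126, a(7)=-144, a(8)=162, a(9)=-180, a(10)=198, a(11)=-216, a(12)=234; answer 234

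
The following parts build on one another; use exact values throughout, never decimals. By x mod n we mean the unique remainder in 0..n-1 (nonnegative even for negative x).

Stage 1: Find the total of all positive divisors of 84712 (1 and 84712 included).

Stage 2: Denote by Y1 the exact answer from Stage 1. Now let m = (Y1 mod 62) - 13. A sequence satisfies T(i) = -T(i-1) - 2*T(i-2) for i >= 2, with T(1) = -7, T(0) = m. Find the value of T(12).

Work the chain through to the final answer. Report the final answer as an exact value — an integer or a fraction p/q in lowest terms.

Stage 1: 84712 = 2^3 * 10589; sigma = (1 + 2 + 4 + 8) * (1 + 10589) = 15 * 10590 = 158850; answer 158850
Stage 2: Y1 = 158850; m = -7; T(2) = -1*(-7) - 2*(-7) = 21; iterating: T(2)=21, T(3)=-7, T(4)=-35, T(5)=49, T(6)=21, T(7)=-119, T(8)=77, T(9)=161, T(10)=-315, T(11)=-7, T(12)=637; answer 637

637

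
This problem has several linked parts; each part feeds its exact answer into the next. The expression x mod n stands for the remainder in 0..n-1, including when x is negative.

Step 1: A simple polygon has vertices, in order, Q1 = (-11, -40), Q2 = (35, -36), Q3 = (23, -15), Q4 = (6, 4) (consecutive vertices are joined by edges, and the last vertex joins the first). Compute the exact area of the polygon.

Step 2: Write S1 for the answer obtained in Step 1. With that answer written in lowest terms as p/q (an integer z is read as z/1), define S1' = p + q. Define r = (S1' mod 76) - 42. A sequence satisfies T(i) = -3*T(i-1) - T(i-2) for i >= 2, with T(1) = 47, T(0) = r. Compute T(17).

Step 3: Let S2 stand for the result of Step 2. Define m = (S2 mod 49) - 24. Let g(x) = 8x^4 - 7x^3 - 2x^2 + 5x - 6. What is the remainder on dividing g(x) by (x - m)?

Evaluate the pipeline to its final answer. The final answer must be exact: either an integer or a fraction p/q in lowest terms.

Step 1: cross terms: (-11*-36 - 35*-40)=1796, (35*-15 - 23*-36)=303, (23*4 - 6*-15)=182, (6*-40 - -11*4)=-196; twice the area = |2085| = 2085; area = 2085/2; answer 2085/2
Step 2: S1 = 2085/2; threaded value p + q = 2087; r = -7; T(2) = -3*(47) - 1*(-7) = -134; iterating: T(2)=-134, T(3)=355, T(4)=-931, T(5)=2438, T(6)=-6383, T(7)=16711, T(8)=-43750, T(9)=114539, T(10)=-299867, T(11)=785062, T(12)=-2055319, T(13)=5380895, T(14)=-14087366, T(15)=36881203, T(16)=-96556243, T(17)=252787526; answer 252787526
Step 3: S2 = 252787526; m = -19; remainder = value at the root: 8*(-19)^4 - 7*(-19)^3 - 2*(-19)^2 + 5*(-19)^1 - 6 = (1042568) + (48013) + (-722) + (-95) + (-6) = 1089758; answer 1089758

1089758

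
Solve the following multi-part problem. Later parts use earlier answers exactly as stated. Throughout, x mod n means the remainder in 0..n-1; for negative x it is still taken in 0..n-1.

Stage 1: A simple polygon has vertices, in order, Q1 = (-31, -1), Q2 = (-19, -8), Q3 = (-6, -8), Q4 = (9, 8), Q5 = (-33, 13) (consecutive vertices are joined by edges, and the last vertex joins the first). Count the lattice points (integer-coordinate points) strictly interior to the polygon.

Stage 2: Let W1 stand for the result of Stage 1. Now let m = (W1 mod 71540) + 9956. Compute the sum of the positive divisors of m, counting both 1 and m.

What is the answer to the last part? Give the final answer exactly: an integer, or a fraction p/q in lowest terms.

15048

Stage 1: cross terms: (-31*-8 - -19*-1)=229, (-19*-8 - -6*-8)=104, (-6*8 - 9*-8)=24, (9*13 - -33*8)=381, (-33*-1 - -31*13)=436; twice the area = |1174| = 1174; area = 587; boundary points = 1 + 13 + 1 + 1 + 2 = 18; strictly interior points = area - boundary/2 + 1 = 579; answer 579
Stage 2: W1 = 579; m = 10535; 10535 = 5 * 7^2 * 43; sigma = (1 + 5) * (1 + 7 + 49) * (1 + 43) = 6 * 57 * 44 = 15048; answer 15048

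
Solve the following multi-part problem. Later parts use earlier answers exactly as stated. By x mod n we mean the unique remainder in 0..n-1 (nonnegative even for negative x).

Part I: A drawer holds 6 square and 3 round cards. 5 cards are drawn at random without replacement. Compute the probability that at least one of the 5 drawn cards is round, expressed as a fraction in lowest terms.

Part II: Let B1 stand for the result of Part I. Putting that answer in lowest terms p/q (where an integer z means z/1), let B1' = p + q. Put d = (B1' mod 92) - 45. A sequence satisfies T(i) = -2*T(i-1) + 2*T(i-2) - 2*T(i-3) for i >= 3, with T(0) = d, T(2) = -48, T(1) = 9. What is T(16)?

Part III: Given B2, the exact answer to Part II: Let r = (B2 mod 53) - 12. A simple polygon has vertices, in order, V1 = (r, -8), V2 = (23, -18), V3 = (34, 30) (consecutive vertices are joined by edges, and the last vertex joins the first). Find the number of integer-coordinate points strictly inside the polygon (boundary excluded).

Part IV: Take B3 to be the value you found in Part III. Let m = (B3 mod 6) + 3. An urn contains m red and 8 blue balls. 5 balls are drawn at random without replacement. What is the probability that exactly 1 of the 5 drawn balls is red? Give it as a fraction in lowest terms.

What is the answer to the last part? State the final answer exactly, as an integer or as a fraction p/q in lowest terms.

70/429

Part I: total draws C(9,5) = 126; complement C(6,5) = 6; favorable 126 - 6 = 120; P = 20/21; answer 20/21
Part II: B1 = 20/21; threaded value p + q = 41; d = -4; T(3) = -2*(-48) + 2*(9) - 2*(-4) = 122; iterating: T(3)=122, T(4)=-358, T(5)=1056, T(6)=-3072, T(7)=8972, T(8)=-26200, T(9)=76488, T(10)=-223320, T(11)=652016, T(12)=-1903648, T(13)=5557968, T(14)=-16227264, T(15)=47377760, T(16)=-138325984; answer -138325984
Part III: B2 = -138325984; r = 29; cross terms: (29*-18 - 23*-8)=-338, (23*30 - 34*-18)=1302, (34*-8 - 29*30)=-1142; twice the area = |-178| = 178; area = 89; boundary points = 2 + 1 + 1 = 4; strictly interior points = area - boundary/2 + 1 = 88; answer 88
Part IV: B3 = 88; m = 7; total draws C(15,5) = 3003; favorable C(7,1)*C(8,4) = 490; P = 70/429; answer 70/429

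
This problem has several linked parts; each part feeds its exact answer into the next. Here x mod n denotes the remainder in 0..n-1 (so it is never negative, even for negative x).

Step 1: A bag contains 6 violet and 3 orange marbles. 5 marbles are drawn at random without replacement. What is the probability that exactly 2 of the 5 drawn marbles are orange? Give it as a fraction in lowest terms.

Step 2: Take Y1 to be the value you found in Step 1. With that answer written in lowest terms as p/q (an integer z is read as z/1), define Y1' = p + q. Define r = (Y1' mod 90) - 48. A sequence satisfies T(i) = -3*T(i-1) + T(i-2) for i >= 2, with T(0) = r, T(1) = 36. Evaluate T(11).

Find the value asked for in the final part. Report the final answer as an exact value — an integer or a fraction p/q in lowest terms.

Step 1: total draws C(9,5) = 126; favorable C(3,2)*C(6,3) = 60; P = 10/21; answer 10/21
Step 2: Y1 = 10/21; threaded value p + q = 31; r = -17; T(2) = -3*(36) + 1*(-17) = -125; iterating: T(2)=-125, T(3)=411, T(4)=-1358, T(5)=4485, T(6)=-14813, T(7)=48924, T(8)=-161585, T(9)=533679, T(10)=-1762622, T(11)=5821545; answer 5821545

5821545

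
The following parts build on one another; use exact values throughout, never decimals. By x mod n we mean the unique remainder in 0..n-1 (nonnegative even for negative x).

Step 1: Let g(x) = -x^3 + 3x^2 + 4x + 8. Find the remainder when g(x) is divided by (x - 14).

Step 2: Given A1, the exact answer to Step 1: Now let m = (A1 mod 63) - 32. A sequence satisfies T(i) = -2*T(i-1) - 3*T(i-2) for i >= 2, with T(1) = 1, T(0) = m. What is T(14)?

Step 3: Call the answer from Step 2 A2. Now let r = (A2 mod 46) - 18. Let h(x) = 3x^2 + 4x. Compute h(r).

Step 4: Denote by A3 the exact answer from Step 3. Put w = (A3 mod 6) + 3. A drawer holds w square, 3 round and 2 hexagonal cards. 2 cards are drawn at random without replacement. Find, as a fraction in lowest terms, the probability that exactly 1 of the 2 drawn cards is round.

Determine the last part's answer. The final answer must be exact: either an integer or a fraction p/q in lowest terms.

Step 1: remainder = value at the root: -1*(14)^3 + 3*(14)^2 + 4*(14)^1 + 8 = (-2744) + (588) + (56) + (8) = -2092; answer -2092
Step 2: A1 = -2092; m = 18; T(2) = -2*(1) - 3*(18) = -56; iterating: T(2)=-56, T(3)=109, T(4)=-50, T(5)=-227, T(6)=604, T(7)=-527, T(8)=-758, T(9)=3097, T(10)=-3920, T(11)=-1451, T(12)=14662, T(13)=-24971, T(14)=5956; answer 5956
Step 3: A2 = 5956; r = 4; 3*(4)^2 + 4*(4)^1 = (48) + (16) = 64; answer 64
Step 4: A3 = 64; w = 7; total draws C(12,2) = 66; favorable C(3,1)*C(9,1) = 27; P = 9/22; answer 9/22

9/22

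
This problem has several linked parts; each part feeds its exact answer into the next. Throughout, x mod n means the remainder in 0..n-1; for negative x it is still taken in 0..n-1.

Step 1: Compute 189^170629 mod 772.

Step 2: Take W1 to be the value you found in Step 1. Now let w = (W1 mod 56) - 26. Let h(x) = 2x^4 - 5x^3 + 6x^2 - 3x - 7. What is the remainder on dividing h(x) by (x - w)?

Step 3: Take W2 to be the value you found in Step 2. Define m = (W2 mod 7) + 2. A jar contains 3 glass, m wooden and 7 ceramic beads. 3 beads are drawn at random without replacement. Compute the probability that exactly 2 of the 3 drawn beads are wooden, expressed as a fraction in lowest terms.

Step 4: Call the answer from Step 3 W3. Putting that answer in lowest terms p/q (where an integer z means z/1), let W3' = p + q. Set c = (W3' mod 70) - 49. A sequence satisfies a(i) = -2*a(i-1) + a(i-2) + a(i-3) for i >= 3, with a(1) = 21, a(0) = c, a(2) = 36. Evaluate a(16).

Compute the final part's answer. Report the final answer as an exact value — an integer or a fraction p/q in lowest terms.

2995736

Step 1: squarings mod 772: 189^1=189, 189^2=209, 189^4=449, 189^8=109, 189^16=301, 189^32=277, 189^64=301, 189^128=277, 189^256=301, 189^512=277, 189^1024=301, 189^2048=277, 189^4096=301, 189^8192=277, 189^16384=301, 189^32768=277, 189^65536=301, 189^131072=277; 189^170629 = 189^1 * 189^4 * 189^128 * 189^512 * 189^2048 * 189^4096 * 189^32768 * 189^131072 = 641 (mod 772); answer 641
Step 2: W1 = 641; w = -1; remainder = value at the root: 2*(-1)^4 - 5*(-1)^3 + 6*(-1)^2 - 3*(-1)^1 - 7 = (2) + (5) + (6) + (3) + (-7) = 9; answer 9
Step 3: W2 = 9; m = 4; total draws C(14,3) = 364; favorable C(4,2)*C(10,1) = 60; P = 15/91; answer 15/91
Step 4: W3 = 15/91; threaded value p + q = 106; c = -13; a(3) = -2*(36) + 1*(21) + 1*(-13) = -64; iterating: a(3)=-64, a(4)=185, a(5)=-398, a(6)=917, a(7)=-2047, a(8)=4613, a(9)=-10356, a(10)=23278, a(11)=-52299, a(12)=117520, a(13)=-264061, a(14)=593343, a(15)=-1333227, a(16)=2995736; answer 2995736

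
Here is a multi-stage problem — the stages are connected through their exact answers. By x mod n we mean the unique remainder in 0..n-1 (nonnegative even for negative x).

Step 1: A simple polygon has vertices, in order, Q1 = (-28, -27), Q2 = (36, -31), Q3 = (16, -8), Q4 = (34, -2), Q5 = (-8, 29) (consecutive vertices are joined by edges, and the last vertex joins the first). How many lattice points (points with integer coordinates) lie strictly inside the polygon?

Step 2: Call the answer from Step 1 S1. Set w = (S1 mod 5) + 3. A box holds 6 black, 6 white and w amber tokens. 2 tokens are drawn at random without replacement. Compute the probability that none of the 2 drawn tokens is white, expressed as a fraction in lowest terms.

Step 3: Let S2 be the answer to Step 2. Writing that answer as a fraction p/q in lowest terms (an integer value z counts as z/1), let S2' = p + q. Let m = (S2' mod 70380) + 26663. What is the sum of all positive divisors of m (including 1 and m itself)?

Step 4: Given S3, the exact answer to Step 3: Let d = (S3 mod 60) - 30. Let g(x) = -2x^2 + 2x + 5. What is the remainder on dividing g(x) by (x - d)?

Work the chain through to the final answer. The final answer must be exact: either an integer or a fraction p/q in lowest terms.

-1099

Step 1: cross terms: (-28*-31 - 36*-27)=1840, (36*-8 - 16*-31)=208, (16*-2 - 34*-8)=240, (34*29 - -8*-2)=970, (-8*-27 - -28*29)=1028; twice the area = |4286| = 4286; area = 2143; boundary points = 4 + 1 + 6 + 1 + 4 = 16; strictly interior points = area - boundary/2 + 1 = 2136; answer 2136
Step 2: S1 = 2136; w = 4; total draws C(16,2) = 120; favorable C(10,2) = 45; P = 3/8; answer 3/8
Step 3: S2 = 3/8; threaded value p + q = 11; m = 26674; 26674 = 2 * 13337; sigma = (1 + 2) * (1 + 13337) = 3 * 13338 = 40014; answer 40014
Step 4: S3 = 40014; d = 24; remainder = value at the root: -2*(24)^2 + 2*(24)^1 + 5 = (-1152) + (48) + (5) = -1099; answer -1099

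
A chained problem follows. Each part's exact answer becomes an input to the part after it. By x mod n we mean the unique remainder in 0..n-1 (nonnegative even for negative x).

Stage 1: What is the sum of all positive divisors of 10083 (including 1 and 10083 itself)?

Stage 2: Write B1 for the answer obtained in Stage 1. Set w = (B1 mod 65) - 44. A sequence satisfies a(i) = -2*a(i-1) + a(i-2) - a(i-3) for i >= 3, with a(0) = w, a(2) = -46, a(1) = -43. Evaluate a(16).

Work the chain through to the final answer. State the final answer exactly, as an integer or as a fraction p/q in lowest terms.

Stage 1: 10083 = 3 * 3361; sigma = (1 + 3) * (1 + 3361) = 4 * 3362 = 13448; answer 13448
Stage 2: B1 = 13448; w = 14; a(3) = -2*(-46) + 1*(-43) - 1*(14) = 35; iterating: a(3)=35, a(4)=-73, a(5)=227, a(6)=-562, a(7)=1424, a(8)=-3637, a(9)=9260, a(10)=-23581, a(11)=60059, a(12)=-152959, a(13)=389558, a(14)=-992134, a(15)=2526785, a(16)=-6435262; answer -6435262

-6435262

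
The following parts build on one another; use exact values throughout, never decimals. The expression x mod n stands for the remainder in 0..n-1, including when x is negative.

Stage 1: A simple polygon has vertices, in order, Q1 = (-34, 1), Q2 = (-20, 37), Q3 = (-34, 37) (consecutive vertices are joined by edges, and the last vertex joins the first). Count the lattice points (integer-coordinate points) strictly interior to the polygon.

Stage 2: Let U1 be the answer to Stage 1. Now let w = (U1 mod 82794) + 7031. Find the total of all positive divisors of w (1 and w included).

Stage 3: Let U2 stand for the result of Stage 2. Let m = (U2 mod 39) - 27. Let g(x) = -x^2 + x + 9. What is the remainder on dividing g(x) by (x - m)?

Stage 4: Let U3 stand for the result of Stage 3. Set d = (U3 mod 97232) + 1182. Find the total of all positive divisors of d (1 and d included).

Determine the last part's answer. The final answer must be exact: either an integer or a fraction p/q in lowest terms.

105840

Stage 1: cross terms: (-34*37 - -20*1)=-1238, (-20*37 - -34*37)=518, (-34*1 - -34*37)=1224; twice the area = |504| = 504; area = 252; boundary points = 2 + 14 + 36 = 52; strictly interior points = area - boundary/2 + 1 = 227; answer 227
Stage 2: U1 = 227; w = 7258; 7258 = 2 * 19 * 191; sigma = (1 + 2) * (1 + 19) * (1 + 191) = 3 * 20 * 192 = 11520; answer 11520
Stage 3: U2 = 11520; m = -12; remainder = value at the root: -1*(-12)^2 + 1*(-12)^1 + 9 = (-144) + (-12) + (9) = -147; answer -147
Stage 4: U3 = -147; d = 98267; 98267 = 13 * 7559; sigma = (1 + 13) * (1 + 7559) = 14 * 7560 = 105840; answer 105840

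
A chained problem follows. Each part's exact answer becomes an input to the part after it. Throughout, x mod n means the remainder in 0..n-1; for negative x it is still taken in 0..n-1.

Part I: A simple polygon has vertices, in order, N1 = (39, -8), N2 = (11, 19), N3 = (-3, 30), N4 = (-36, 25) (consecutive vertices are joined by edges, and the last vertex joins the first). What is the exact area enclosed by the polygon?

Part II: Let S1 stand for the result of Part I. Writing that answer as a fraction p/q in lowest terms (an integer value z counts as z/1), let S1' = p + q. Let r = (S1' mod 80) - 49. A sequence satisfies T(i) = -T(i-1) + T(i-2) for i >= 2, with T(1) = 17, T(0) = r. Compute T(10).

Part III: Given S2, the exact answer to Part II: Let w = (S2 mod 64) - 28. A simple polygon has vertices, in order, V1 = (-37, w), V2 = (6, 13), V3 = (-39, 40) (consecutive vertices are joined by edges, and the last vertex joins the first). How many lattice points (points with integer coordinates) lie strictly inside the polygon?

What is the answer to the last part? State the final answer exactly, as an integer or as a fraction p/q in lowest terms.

Part I: cross terms: (39*19 - 11*-8)=829, (11*30 - -3*19)=387, (-3*25 - -36*30)=1005, (-36*-8 - 39*25)=-687; twice the area = |1534| = 1534; area = 767; answer 767
Part II: S1 = 767; threaded value p + q = 768; r = -1; T(2) = -1*(17) + 1*(-1) = -18; iterating: T(2)=-18, T(3)=35, T(4)=-53, T(5)=88, T(6)=-141, T(7)=229, T(8)=-370, T(9)=599, T(10)=-969; answer -969
Part III: S2 = -969; w = 27; cross terms: (-37*13 - 6*27)=-643, (6*40 - -39*13)=747, (-39*27 - -37*40)=427; twice the area = |531| = 531; area = 531/2; boundary points = 1 + 9 + 1 = 11; strictly interior points = area - boundary/2 + 1 = 261; answer 261

261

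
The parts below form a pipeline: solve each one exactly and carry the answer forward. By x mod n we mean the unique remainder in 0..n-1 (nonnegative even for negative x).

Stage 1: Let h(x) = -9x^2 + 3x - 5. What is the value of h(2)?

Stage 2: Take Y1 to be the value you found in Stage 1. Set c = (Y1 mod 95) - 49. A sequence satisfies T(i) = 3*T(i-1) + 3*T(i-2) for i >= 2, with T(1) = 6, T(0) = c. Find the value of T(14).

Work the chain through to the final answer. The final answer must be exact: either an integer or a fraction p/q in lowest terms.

Stage 1: -9*(2)^2 + 3*(2)^1 - 5 = (-36) + (6) + (-5) = -35; answer -35
Stage 2: Y1 = -35; c = 11; T(2) = 3*(6) + 3*(11) = 51; iterating: T(2)=51, T(3)=171, T(4)=666, T(5)=2511, T(6)=9531, T(7)=36126, T(8)=136971, T(9)=519291, T(10)=1968786, T(11)=7464231, T(12)=28299051, T(13)=107289846, T(14)=406766691; answer 406766691

406766691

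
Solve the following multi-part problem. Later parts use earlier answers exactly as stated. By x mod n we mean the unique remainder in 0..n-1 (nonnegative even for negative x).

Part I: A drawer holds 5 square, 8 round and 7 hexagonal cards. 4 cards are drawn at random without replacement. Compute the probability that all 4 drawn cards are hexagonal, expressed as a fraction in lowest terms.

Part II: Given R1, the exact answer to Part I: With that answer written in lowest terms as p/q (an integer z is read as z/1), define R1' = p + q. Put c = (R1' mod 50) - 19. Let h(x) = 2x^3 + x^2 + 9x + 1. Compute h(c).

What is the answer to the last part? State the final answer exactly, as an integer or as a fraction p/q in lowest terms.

799

Part I: total draws C(20,4) = 4845; favorable C(7,4) = 35; P = 7/969; answer 7/969
Part II: R1 = 7/969; threaded value p + q = 976; c = 7; 2*(7)^3 + 1*(7)^2 + 9*(7)^1 + 1 = (686) + (49) + (63) + (1) = 799; answer 799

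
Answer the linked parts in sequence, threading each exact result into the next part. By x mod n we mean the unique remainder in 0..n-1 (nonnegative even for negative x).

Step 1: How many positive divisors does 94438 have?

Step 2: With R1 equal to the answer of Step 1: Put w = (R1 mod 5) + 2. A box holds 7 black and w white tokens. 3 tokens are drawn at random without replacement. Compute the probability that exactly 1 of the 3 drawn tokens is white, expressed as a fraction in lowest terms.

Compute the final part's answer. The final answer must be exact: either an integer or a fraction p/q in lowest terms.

Step 1: 94438 = 2 * 23 * 2053; number of divisors = (1+1) * (1+1) * (1+1) = 8; answer 8
Step 2: R1 = 8; w = 5; total draws C(12,3) = 220; favorable C(5,1)*C(7,2) = 105; P = 21/44; answer 21/44

21/44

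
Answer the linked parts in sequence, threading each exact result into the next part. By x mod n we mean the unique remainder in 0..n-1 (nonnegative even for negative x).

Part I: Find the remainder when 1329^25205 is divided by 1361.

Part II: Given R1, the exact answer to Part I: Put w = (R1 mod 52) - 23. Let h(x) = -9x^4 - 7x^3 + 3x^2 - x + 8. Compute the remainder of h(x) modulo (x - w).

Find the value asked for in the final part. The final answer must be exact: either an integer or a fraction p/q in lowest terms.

-4918582

Part I: squarings mod 1361: 1329^1=1329, 1329^2=1024, 1329^4=606, 1329^8=1127, 1329^16=316, 1329^32=503, 1329^64=1224, 1329^128=1076, 1329^256=926, 1329^512=46, 1329^1024=755, 1329^2048=1127, 1329^4096=316, 1329^8192=503, 1329^16384=1224; 1329^25205 = 1329^1 * 1329^4 * 1329^16 * 1329^32 * 1329^64 * 1329^512 * 1329^8192 * 1329^16384 = 1246 (mod 1361); answer 1246
Part II: R1 = 1246; w = 27; remainder = value at the root: -9*(27)^4 - 7*(27)^3 + 3*(27)^2 - 1*(27)^1 + 8 = (-4782969) + (-137781) + (2187) + (-27) + (8) = -4918582; answer -4918582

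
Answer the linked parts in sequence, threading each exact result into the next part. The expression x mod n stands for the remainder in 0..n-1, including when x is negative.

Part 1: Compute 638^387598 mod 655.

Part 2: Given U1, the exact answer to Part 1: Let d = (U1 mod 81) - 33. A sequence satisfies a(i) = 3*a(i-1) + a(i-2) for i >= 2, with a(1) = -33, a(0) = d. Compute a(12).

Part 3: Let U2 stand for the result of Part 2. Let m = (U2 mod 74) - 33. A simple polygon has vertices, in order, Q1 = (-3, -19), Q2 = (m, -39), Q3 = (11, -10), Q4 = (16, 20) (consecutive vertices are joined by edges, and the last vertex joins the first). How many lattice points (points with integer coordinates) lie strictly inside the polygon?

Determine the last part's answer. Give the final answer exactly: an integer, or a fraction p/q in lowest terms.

329

Part 1: squarings mod 655: 638^1=638, 638^2=289, 638^4=336, 638^8=236, 638^16=21, 638^32=441, 638^64=601, 638^128=296, 638^256=501, 638^512=136, 638^1024=156, 638^2048=101, 638^4096=376, 638^8192=551, 638^16384=336, 638^32768=236, 638^65536=21, 638^131072=441, 638^262144=601; 638^387598 = 638^2 * 638^4 * 638^8 * 638^512 * 638^2048 * 638^8192 * 638^16384 * 638^32768 * 638^65536 * 638^262144 = 589 (mod 655); answer 589
Part 2: U1 = 589; d = -11; a(2) = 3*(-33) + 1*(-11) = -110; iterating: a(2)=-110, a(3)=-363, a(4)=-1199, a(5)=-3960, a(6)=-13079, a(7)=-43197, a(8)=-142670, a(9)=-471207, a(10)=-1556291, a(11)=-5140080, a(12)=-16976531; answer -16976531
Part 3: U2 = -16976531; m = -2; cross terms: (-3*-39 - -2*-19)=79, (-2*-10 - 11*-39)=449, (11*20 - 16*-10)=380, (16*-19 - -3*20)=-244; twice the area = |664| = 664; area = 332; boundary points = 1 + 1 + 5 + 1 = 8; strictly interior points = area - boundary/2 + 1 = 329; answer 329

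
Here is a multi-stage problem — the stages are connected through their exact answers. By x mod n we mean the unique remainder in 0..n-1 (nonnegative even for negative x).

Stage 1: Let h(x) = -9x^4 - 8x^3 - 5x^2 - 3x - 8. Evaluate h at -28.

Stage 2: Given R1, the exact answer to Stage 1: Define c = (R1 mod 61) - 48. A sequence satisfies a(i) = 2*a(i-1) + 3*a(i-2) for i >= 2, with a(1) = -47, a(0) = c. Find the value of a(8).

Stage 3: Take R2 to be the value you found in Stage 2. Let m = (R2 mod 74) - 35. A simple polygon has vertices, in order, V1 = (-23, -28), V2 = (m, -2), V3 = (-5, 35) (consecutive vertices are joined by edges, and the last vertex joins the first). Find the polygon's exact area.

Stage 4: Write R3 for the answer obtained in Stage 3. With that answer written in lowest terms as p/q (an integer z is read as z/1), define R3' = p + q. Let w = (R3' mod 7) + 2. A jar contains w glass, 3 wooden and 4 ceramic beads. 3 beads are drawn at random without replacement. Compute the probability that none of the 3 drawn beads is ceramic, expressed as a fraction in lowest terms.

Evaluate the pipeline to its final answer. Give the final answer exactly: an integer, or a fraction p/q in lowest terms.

30/91

Stage 1: -9*(-28)^4 - 8*(-28)^3 - 5*(-28)^2 - 3*(-28)^1 - 8 = (-5531904) + (175616) + (-3920) + (84) + (-8) = -5360132; answer -5360132
Stage 2: R1 = -5360132; c = 12; a(2) = 2*(-47) + 3*(12) = -58; iterating: a(2)=-58, a(3)=-257, a(4)=-688, a(5)=-2147, a(6)=-6358, a(7)=-19157, a(8)=-57388; answer -57388
Stage 3: R2 = -57388; m = 1; cross terms: (-23*-2 - 1*-28)=74, (1*35 - -5*-2)=25, (-5*-28 - -23*35)=945; twice the area = |1044| = 1044; area = 522; answer 522
Stage 4: R3 = 522; threaded value p + q = 523; w = 7; total draws C(14,3) = 364; favorable C(10,3) = 120; P = 30/91; answer 30/91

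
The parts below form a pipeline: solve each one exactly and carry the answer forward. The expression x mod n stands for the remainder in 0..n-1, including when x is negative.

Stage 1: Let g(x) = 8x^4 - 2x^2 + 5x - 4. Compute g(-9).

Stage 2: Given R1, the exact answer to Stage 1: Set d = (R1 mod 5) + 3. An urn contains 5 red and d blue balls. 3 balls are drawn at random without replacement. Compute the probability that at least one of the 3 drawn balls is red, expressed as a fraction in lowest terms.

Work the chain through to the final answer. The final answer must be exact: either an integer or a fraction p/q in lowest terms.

11/12

Stage 1: 8*(-9)^4 - 2*(-9)^2 + 5*(-9)^1 - 4 = (52488) + (-162) + (-45) + (-4) = 52277; answer 52277
Stage 2: R1 = 52277; d = 5; total draws C(10,3) = 120; complement C(5,3) = 10; favorable 120 - 10 = 110; P = 11/12; answer 11/12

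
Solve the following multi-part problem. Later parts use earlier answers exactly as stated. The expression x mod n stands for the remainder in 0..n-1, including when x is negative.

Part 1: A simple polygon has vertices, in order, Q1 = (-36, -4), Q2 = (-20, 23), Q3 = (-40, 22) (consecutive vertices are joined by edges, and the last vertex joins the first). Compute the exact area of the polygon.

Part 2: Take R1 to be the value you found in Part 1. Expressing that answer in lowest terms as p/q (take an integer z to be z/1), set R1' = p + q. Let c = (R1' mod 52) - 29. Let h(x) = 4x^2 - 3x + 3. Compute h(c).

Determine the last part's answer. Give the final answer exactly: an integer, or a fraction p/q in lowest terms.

Part 1: cross terms: (-36*23 - -20*-4)=-908, (-20*22 - -40*23)=480, (-40*-4 - -36*22)=952; twice the area = |524| = 524; area = 262; answer 262
Part 2: R1 = 262; threaded value p + q = 263; c = -26; 4*(-26)^2 - 3*(-26)^1 + 3 = (2704) + (78) + (3) = 2785; answer 2785

2785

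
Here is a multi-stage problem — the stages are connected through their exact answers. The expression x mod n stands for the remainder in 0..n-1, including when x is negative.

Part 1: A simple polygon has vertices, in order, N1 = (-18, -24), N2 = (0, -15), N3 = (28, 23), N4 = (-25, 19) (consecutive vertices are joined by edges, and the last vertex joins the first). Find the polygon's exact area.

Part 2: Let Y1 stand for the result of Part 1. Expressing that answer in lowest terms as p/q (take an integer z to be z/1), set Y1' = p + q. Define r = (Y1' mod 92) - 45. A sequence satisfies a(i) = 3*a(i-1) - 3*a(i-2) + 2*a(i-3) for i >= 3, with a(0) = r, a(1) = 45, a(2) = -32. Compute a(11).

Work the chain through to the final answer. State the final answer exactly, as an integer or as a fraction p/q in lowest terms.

-33484

Part 1: cross terms: (-18*-15 - 0*-24)=270, (0*23 - 28*-15)=420, (28*19 - -25*23)=1107, (-25*-24 - -18*19)=942; twice the area = |2739| = 2739; area = 2739/2; answer 2739/2
Part 2: Y1 = 2739/2; threaded value p + q = 2741; r = 28; a(3) = 3*(-32) - 3*(45) + 2*(28) = -175; iterating: a(3)=-175, a(4)=-339, a(5)=-556, a(6)=-1001, a(7)=-2013, a(8)=-4148, a(9)=-8407, a(10)=-16803, a(11)=-33484; answer -33484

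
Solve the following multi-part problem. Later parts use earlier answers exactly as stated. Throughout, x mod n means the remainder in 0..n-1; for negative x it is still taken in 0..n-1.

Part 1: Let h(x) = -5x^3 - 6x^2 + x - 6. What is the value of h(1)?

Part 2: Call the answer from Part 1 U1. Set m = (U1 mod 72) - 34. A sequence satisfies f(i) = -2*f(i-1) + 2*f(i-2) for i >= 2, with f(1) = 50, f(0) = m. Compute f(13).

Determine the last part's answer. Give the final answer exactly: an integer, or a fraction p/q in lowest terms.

4622720

Part 1: -5*(1)^3 - 6*(1)^2 + 1*(1)^1 - 6 = (-5) + (-6) + (1) + (-6) = -16; answer -16
Part 2: U1 = -16; m = 22; f(2) = -2*(50) + 2*(22) = -56; iterating: f(2)=-56, f(3)=212, f(4)=-536, f(5)=1496, f(6)=-4064, f(7)=11120, f(8)=-30368, f(9)=82976, f(10)=-226688, f(11)=619328, f(12)=-1692032, f(13)=4622720; answer 4622720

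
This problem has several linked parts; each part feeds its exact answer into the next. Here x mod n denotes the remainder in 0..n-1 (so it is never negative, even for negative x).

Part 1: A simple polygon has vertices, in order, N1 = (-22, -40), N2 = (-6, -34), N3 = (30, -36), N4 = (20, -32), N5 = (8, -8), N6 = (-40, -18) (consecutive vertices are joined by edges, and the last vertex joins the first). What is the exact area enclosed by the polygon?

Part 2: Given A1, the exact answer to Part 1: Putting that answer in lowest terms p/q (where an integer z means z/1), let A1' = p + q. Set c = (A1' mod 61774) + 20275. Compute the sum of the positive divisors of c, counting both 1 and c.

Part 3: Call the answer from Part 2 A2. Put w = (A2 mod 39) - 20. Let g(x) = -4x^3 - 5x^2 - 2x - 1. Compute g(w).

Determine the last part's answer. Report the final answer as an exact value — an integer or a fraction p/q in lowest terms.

-17697

Part 1: cross terms: (-22*-34 - -6*-40)=508, (-6*-36 - 30*-34)=1236, (30*-32 - 20*-36)=-240, (20*-8 - 8*-32)=96, (8*-18 - -40*-8)=-464, (-40*-40 - -22*-18)=1204; twice the area = |2340| = 2340; area = 1170; answer 1170
Part 2: A1 = 1170; threaded value p + q = 1171; c = 21446; 21446 = 2 * 10723; sigma = (1 + 2) * (1 + 10723) = 3 * 10724 = 32172; answer 32172
Part 3: A2 = 32172; w = 16; -4*(16)^3 - 5*(16)^2 - 2*(16)^1 - 1 = (-16384) + (-1280) + (-32) + (-1) = -17697; answer -17697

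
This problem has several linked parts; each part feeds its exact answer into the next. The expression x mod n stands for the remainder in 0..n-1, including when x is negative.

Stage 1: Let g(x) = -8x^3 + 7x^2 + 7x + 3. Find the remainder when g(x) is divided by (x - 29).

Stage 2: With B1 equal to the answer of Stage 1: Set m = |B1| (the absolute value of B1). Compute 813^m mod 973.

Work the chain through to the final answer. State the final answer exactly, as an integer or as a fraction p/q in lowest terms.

Stage 1: remainder = value at the root: -8*(29)^3 + 7*(29)^2 + 7*(29)^1 + 3 = (-195112) + (5887) + (203) + (3) = -189019; answer -189019
Stage 2: B1 = -189019; m = 189019; squarings mod 973: 813^1=813, 813^2=302, 813^4=715, 813^8=400, 813^16=428, 813^32=260, 813^64=463, 813^128=309, 813^256=127, 813^512=561, 813^1024=442, 813^2048=764, 813^4096=869, 813^8192=113, 813^16384=120, 813^32768=778, 813^65536=78, 813^131072=246; 813^189019 = 813^1 * 813^2 * 813^8 * 813^16 * 813^64 * 813^512 * 813^8192 * 813^16384 * 813^32768 * 813^131072 = 708 (mod 973); answer 708

708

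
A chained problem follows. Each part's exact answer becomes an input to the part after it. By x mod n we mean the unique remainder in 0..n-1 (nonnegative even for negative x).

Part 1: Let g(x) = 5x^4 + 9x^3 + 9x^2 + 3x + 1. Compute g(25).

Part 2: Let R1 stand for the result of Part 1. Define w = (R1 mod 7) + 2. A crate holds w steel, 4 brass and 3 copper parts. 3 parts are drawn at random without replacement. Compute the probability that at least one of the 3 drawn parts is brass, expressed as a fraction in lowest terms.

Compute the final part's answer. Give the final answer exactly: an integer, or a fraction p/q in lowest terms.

Part 1: 5*(25)^4 + 9*(25)^3 + 9*(25)^2 + 3*(25)^1 + 1 = (1953125) + (140625) + (5625) + (75) + (1) = 2099451; answer 2099451
Part 2: R1 = 2099451; w = 6; total draws C(13,3) = 286; complement C(9,3) = 84; favorable 286 - 84 = 202; P = 101/143; answer 101/143

101/143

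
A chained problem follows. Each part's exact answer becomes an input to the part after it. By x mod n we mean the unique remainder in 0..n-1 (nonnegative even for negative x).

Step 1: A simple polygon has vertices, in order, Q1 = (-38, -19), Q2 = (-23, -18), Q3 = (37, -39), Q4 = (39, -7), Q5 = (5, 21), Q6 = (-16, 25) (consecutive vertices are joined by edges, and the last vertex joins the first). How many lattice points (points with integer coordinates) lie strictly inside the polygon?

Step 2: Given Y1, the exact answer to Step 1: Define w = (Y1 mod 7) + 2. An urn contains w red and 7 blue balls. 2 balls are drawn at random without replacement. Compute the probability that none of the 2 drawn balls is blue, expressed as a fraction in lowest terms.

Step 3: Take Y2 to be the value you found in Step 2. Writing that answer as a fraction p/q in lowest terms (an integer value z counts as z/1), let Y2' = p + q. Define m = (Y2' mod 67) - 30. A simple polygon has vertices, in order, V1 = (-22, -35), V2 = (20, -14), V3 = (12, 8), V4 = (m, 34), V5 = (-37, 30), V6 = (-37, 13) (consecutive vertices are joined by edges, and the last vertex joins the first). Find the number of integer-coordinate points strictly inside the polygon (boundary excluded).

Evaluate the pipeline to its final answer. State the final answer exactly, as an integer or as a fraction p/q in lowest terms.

Step 1: cross terms: (-38*-18 - -23*-19)=247, (-23*-39 - 37*-18)=1563, (37*-7 - 39*-39)=1262, (39*21 - 5*-7)=854, (5*25 - -16*21)=461, (-16*-19 - -38*25)=1254; twice the area = |5641| = 5641; area = 5641/2; boundary points = 1 + 3 + 2 + 2 + 1 + 22 = 31; strictly interior points = area - boundary/2 + 1 = 2806; answer 2806
Step 2: Y1 = 2806; w = 8; total draws C(15,2) = 105; favorable C(8,2) = 28; P = 4/15; answer 4/15
Step 3: Y2 = 4/15; threaded value p + q = 19; m = -11; cross terms: (-22*-14 - 20*-35)=1008, (20*8 - 12*-14)=328, (12*34 - -11*8)=496, (-11*30 - -37*34)=928, (-37*13 - -37*30)=629, (-37*-35 - -22*13)=1581; twice the area = |4970| = 4970; area = 2485; boundary points = 21 + 2 + 1 + 2 + 17 + 3 = 46; strictly interior points = area - boundary/2 + 1 = 2463; answer 2463

2463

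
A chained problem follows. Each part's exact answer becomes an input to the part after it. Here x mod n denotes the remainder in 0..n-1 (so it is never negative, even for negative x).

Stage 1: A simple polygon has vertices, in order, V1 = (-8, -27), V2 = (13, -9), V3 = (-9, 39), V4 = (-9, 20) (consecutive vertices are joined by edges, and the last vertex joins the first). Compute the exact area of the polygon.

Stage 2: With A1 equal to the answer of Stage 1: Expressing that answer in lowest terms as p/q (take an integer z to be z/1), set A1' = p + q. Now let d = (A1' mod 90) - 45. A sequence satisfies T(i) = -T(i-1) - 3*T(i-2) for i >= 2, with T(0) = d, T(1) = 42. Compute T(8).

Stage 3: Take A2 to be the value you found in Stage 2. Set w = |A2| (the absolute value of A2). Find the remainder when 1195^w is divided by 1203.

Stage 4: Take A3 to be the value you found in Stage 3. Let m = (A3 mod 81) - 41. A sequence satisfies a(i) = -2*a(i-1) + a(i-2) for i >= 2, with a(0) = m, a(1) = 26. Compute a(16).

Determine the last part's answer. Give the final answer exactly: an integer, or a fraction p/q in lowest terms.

-5415757

Stage 1: cross terms: (-8*-9 - 13*-27)=423, (13*39 - -9*-9)=426, (-9*20 - -9*39)=171, (-9*-27 - -8*20)=403; twice the area = |1423| = 1423; area = 1423/2; answer 1423/2
Stage 2: A1 = 1423/2; threaded value p + q = 1425; d = 30; T(2) = -1*(42) - 3*(30) = -132; iterating: T(2)=-132, T(3)=6, T(4)=390, T(5)=-408, T(6)=-762, T(7)=1986, T(8)=300; answer 300
Stage 3: A2 = 300; w = 300; squarings mod 1203: 1195^1=1195, 1195^2=64, 1195^4=487, 1195^8=178, 1195^16=406, 1195^32=25, 1195^64=625, 1195^128=853, 1195^256=997; 1195^300 = 1195^4 * 1195^8 * 1195^32 * 1195^256 = 400 (mod 1203); answer 400
Stage 4: A3 = 400; m = 35; a(2) = -2*(26) + 1*(35) = -17; iterating: a(2)=-17, a(3)=60, a(4)=-137, a(5)=334, a(6)=-805, a(7)=1944, a(8)=-4693, a(9)=11330, a(10)=-27353, a(11)=66036, a(12)=-159425, a(13)=384886, a(14)=-929197, a(15)=2243280, a(16)=-5415757; answer -5415757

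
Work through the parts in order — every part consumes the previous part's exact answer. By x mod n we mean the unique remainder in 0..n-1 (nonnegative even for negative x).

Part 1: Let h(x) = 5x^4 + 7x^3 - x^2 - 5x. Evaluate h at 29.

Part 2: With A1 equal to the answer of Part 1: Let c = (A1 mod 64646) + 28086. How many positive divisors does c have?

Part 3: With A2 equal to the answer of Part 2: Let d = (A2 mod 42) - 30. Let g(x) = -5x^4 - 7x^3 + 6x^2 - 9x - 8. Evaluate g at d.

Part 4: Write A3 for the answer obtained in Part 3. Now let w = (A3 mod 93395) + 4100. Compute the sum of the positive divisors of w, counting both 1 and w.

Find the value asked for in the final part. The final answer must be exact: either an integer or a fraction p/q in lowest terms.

56160

Part 1: 5*(29)^4 + 7*(29)^3 - 1*(29)^2 - 5*(29)^1 = (3536405) + (170723) + (-841) + (-145) = 3706142; answer 3706142
Part 2: A1 = 3706142; c = 49406; 49406 = 2 * 7 * 3529; number of divisors = (1+1) * (1+1) * (1+1) = 8; answer 8
Part 3: A2 = 8; d = -22; -5*(-22)^4 - 7*(-22)^3 + 6*(-22)^2 - 9*(-22)^1 - 8 = (-1171280) + (74536) + (2904) + (198) + (-8) = -1093650; answer -1093650
Part 4: A3 = -1093650; w = 31190; 31190 = 2 * 5 * 3119; sigma = (1 + 2) * (1 + 5) * (1 + 3119) = 3 * 6 * 3120 = 56160; answer 56160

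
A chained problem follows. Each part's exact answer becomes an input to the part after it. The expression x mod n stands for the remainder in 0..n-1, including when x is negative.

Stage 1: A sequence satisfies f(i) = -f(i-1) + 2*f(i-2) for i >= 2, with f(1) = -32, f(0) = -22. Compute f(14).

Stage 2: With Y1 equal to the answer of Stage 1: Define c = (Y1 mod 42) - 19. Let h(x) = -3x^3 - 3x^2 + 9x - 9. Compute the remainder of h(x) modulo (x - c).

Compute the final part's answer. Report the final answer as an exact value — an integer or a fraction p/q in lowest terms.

Stage 1: f(2) = -1*(-32) + 2*(-22) = -12; iterating: f(2)=-12, f(3)=-52, f(4)=28, f(5)=-132, f(6)=188, f(7)=-452, f(8)=828, f(9)=-1732, f(10)=3388, f(11)=-6852, f(12)=13628, f(13)=-27332, f(14)=54588; answer 54588
Stage 2: Y1 = 54588; c = 11; remainder = value at the root: -3*(11)^3 - 3*(11)^2 + 9*(11)^1 - 9 = (-3993) + (-363) + (99) + (-9) = -4266; answer -4266

-4266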